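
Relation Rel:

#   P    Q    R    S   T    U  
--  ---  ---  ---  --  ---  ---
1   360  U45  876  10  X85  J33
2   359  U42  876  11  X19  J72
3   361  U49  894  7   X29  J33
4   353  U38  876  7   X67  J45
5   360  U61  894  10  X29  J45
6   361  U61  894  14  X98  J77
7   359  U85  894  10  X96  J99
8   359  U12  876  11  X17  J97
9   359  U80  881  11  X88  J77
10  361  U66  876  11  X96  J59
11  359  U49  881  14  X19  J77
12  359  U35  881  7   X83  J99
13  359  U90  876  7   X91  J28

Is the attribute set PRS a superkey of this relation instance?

Rows 2 and 8 have the same PRS value (P=359, R=876, S=11) but are distinct tuples, so PRS does not determine every attribute — not a superkey.

No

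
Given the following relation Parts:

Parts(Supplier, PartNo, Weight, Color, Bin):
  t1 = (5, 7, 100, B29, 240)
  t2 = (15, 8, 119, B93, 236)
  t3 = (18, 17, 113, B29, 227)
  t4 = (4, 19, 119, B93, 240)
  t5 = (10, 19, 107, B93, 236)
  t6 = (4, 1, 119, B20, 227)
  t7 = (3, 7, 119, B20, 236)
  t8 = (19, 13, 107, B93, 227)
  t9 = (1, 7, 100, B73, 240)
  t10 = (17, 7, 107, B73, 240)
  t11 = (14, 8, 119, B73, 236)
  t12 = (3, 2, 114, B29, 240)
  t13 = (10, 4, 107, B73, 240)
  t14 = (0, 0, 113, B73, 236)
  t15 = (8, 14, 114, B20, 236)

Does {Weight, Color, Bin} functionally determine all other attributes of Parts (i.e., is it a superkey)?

No

Rows 10 and 13 have the same {Weight, Color, Bin} value (Weight=107, Color=B73, Bin=240) but are distinct tuples, so {Weight, Color, Bin} does not determine every attribute — not a superkey.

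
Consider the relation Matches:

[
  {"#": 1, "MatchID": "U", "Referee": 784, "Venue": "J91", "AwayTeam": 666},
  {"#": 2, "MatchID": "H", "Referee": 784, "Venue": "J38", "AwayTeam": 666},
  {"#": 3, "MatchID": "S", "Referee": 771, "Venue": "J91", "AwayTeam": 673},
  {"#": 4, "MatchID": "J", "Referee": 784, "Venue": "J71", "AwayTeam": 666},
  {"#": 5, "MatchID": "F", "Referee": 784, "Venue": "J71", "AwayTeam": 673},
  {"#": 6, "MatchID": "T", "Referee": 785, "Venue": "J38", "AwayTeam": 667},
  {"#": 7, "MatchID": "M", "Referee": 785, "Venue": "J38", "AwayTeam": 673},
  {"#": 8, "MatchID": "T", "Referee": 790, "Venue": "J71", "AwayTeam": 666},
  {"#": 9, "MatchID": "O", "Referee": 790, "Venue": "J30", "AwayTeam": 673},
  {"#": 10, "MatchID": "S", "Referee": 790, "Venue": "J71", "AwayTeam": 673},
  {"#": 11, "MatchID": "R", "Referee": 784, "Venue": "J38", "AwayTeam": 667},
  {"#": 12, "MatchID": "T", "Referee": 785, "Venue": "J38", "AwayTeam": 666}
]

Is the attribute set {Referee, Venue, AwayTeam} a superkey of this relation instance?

Yes

All 12 rows have distinct {Referee, Venue, AwayTeam} values, so {Referee, Venue, AwayTeam} → (all attributes) holds and {Referee, Venue, AwayTeam} is a superkey.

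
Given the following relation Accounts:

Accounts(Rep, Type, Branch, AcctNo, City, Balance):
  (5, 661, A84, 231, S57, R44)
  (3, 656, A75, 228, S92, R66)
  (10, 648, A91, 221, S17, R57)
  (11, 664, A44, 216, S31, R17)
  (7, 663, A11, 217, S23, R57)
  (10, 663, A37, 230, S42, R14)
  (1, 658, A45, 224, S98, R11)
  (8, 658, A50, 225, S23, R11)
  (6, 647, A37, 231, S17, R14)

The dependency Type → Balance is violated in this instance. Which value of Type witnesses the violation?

Type=661: 1 row → Balance = R44 ✓
Type=656: 1 row → Balance = R66 ✓
Type=648: 1 row → Balance = R57 ✓
Type=664: 1 row → Balance = R17 ✓
Type=663: 2 rows → Balance takes values {R57, R14} — violation
Type=658: 2 rows → Balance = R11, R11 ✓
Type=647: 1 row → Balance = R14 ✓
The only Type value with inconsistent Balance is Type=663.

663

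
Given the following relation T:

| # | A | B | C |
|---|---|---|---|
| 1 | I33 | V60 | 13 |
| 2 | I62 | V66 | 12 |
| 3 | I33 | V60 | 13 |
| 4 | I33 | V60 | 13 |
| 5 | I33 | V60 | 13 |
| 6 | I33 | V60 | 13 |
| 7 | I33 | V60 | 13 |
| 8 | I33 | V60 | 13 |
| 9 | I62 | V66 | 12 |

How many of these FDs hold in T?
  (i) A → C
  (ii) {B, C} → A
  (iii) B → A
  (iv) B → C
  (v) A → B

5

(i) A → C: every LHS value maps to a single RHS value — holds.
(ii) {B, C} → A: every LHS value maps to a single RHS value — holds.
(iii) B → A: every LHS value maps to a single RHS value — holds.
(iv) B → C: every LHS value maps to a single RHS value — holds.
(v) A → B: every LHS value maps to a single RHS value — holds.
5 of the 5 dependencies hold.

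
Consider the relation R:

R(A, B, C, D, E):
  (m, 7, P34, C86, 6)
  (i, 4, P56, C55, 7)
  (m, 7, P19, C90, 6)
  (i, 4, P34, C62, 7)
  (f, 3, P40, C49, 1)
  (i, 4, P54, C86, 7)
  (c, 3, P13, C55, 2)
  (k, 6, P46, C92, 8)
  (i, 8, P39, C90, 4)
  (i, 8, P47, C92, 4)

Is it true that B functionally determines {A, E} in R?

B=7: 2 rows → {A,E} = (m, 6), (m, 6) ✓
B=4: 3 rows → {A,E} = (i, 7), (i, 7), (i, 7) ✓
B=3: 2 rows → {A,E} takes values {(f, 1), (c, 2)} — violation
B=6: 1 row → {A,E} = (k, 8) ✓
B=8: 2 rows → {A,E} = (i, 4), (i, 4) ✓
Two rows agree on B but differ on {A, E}, so B -> {A, E} does not hold.

No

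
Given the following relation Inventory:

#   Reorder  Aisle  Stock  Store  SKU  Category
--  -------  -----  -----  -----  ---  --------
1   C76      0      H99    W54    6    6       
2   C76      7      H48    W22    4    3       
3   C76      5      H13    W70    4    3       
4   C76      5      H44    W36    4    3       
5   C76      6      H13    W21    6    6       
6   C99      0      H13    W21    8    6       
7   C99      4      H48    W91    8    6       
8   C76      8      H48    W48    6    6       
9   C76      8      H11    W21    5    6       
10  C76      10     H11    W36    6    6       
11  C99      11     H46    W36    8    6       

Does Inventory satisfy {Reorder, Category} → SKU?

No

(Reorder=C76, Category=6): rows 1, 5, 8, 9, 10 → SKU takes values {6, 5} — violation
(Reorder=C76, Category=3): rows 2, 3, 4 → SKU = 4, 4, 4 ✓
(Reorder=C99, Category=6): rows 6, 7, 11 → SKU = 8, 8, 8 ✓
Two rows agree on {Reorder, Category} but differ on SKU, so {Reorder, Category} → SKU does not hold.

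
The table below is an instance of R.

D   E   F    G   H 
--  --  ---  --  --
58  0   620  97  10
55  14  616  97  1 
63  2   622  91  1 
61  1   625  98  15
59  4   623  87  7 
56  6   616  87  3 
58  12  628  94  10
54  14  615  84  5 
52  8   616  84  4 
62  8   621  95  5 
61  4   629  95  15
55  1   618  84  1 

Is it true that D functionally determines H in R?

Yes

D=58: 2 rows → H = 10, 10 ✓
D=55: 2 rows → H = 1, 1 ✓
D=63: 1 row → H = 1 ✓
D=61: 2 rows → H = 15, 15 ✓
D=59: 1 row → H = 7 ✓
D=56: 1 row → H = 3 ✓
D=54: 1 row → H = 5 ✓
D=52: 1 row → H = 4 ✓
D=62: 1 row → H = 5 ✓
Every D value is associated with a single H value, so D -> H holds.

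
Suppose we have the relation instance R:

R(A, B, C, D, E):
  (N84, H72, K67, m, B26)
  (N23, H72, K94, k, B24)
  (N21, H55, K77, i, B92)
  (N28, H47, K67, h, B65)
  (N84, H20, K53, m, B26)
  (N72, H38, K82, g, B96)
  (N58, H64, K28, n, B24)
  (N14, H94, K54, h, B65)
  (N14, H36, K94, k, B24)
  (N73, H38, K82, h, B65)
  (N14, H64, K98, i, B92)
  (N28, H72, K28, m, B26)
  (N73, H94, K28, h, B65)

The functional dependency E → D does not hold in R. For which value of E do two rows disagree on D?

E=B26: 3 rows → D = m, m, m ✓
E=B24: 3 rows → D takes values {k, n} — violation
E=B92: 2 rows → D = i, i ✓
E=B65: 4 rows → D = h, h, h, h ✓
E=B96: 1 row → D = g ✓
The only E value with inconsistent D is E=B24.

B24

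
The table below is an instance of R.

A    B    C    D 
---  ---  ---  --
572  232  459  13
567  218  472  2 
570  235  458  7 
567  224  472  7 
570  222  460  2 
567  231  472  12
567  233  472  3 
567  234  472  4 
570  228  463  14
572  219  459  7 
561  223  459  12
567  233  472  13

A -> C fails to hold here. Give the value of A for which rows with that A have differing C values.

570

A=572: 2 rows → C = 459, 459 ✓
A=567: 6 rows → C = 472, 472, 472, 472, 472, 472 ✓
A=570: 3 rows → C takes values {458, 460, 463} — violation
A=561: 1 row → C = 459 ✓
The only A value with inconsistent C is A=570.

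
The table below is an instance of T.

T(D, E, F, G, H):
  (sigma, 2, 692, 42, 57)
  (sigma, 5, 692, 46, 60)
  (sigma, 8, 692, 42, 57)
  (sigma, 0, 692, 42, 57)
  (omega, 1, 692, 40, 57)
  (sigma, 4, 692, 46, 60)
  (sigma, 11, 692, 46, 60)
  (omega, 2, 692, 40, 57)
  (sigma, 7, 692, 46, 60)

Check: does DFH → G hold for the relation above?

(D=sigma, F=692, H=57): 3 rows → G = 42, 42, 42 ✓
(D=sigma, F=692, H=60): 4 rows → G = 46, 46, 46, 46 ✓
(D=omega, F=692, H=57): 2 rows → G = 40, 40 ✓
Every DFH value is associated with a single G value, so DFH → G holds.

Yes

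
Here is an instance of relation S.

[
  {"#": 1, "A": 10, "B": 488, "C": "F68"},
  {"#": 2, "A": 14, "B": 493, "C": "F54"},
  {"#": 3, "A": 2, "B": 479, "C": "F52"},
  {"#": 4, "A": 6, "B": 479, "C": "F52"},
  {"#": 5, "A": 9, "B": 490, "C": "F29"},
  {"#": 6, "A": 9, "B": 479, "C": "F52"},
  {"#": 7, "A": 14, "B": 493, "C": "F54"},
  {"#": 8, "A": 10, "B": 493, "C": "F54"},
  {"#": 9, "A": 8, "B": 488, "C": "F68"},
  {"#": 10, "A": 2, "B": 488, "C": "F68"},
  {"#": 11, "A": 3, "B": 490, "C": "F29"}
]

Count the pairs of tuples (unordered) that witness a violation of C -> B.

C=F68: all 3 rows agree on B — 0 pairs.
C=F54: all 3 rows agree on B — 0 pairs.
C=F52: all 3 rows agree on B — 0 pairs.
C=F29: all 2 rows agree on B — 0 pairs.

0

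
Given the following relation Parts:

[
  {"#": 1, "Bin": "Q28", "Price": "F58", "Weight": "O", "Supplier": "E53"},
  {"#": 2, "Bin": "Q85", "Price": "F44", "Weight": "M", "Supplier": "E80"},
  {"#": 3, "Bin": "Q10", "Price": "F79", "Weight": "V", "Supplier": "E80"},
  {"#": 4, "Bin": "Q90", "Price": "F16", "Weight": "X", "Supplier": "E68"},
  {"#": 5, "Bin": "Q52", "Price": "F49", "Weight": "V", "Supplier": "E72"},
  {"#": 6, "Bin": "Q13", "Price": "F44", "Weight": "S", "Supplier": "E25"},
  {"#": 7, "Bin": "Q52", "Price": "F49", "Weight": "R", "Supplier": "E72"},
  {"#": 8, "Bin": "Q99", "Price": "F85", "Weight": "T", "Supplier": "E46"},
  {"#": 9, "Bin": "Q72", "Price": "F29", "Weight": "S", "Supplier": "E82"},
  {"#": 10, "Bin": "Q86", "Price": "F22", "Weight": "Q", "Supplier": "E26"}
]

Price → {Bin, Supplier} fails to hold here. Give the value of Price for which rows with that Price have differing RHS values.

F44

Price=F58: row 1 → {Bin,Supplier} = (Q28, E53) ✓
Price=F44: rows 2, 6 → {Bin,Supplier} takes values {(Q85, E80), (Q13, E25)} — violation
Price=F79: row 3 → {Bin,Supplier} = (Q10, E80) ✓
Price=F16: row 4 → {Bin,Supplier} = (Q90, E68) ✓
Price=F49: rows 5, 7 → {Bin,Supplier} = (Q52, E72), (Q52, E72) ✓
Price=F85: row 8 → {Bin,Supplier} = (Q99, E46) ✓
Price=F29: row 9 → {Bin,Supplier} = (Q72, E82) ✓
Price=F22: row 10 → {Bin,Supplier} = (Q86, E26) ✓
The only Price value with inconsistent RHS is Price=F44.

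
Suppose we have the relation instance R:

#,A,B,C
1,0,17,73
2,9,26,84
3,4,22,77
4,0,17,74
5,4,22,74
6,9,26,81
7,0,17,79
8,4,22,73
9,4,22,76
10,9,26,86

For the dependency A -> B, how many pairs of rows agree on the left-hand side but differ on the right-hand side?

A=0: all 3 rows agree on B — 0 pairs.
A=9: all 3 rows agree on B — 0 pairs.
A=4: all 4 rows agree on B — 0 pairs.

0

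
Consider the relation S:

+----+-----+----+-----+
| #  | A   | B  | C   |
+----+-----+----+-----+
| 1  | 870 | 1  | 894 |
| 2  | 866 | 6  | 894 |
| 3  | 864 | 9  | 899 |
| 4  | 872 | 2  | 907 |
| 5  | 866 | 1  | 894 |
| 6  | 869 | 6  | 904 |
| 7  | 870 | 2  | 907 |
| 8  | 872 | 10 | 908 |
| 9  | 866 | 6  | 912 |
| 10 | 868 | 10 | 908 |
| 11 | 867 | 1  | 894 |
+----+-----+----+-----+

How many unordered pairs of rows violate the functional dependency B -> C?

B=1: all 3 rows agree on C — 0 pairs.
B=6: violating pairs (2,6), (2,9), (6,9) — 3 pairs.
B=2: all 2 rows agree on C — 0 pairs.
B=10: all 2 rows agree on C — 0 pairs.

3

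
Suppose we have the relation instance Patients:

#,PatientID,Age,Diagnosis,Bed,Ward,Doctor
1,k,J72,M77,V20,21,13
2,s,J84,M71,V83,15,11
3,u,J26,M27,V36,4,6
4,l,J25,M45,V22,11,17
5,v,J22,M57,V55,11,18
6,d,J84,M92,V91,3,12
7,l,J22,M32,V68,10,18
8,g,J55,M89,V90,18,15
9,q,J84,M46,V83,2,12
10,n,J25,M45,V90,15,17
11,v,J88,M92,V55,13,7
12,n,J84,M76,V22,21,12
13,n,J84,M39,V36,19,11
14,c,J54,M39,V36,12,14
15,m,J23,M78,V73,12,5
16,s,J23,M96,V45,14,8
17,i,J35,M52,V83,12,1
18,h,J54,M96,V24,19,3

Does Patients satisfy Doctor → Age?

Yes

Doctor=13: row 1 → Age = J72 ✓
Doctor=11: rows 2, 13 → Age = J84, J84 ✓
Doctor=6: row 3 → Age = J26 ✓
Doctor=17: rows 4, 10 → Age = J25, J25 ✓
Doctor=18: rows 5, 7 → Age = J22, J22 ✓
Doctor=12: rows 6, 9, 12 → Age = J84, J84, J84 ✓
Doctor=15: row 8 → Age = J55 ✓
Doctor=7: row 11 → Age = J88 ✓
Doctor=14: row 14 → Age = J54 ✓
Doctor=5: row 15 → Age = J23 ✓
Doctor=8: row 16 → Age = J23 ✓
Doctor=1: row 17 → Age = J35 ✓
Doctor=3: row 18 → Age = J54 ✓
Every Doctor value is associated with a single Age value, so Doctor → Age holds.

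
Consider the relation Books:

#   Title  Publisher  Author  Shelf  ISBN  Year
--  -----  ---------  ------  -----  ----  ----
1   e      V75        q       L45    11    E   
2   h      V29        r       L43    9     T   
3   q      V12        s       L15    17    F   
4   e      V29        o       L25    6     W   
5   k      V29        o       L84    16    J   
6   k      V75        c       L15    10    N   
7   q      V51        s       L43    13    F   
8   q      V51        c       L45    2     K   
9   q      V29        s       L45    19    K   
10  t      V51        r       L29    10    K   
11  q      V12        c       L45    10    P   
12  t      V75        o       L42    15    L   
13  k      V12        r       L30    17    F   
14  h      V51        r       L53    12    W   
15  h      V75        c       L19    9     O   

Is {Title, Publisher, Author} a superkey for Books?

All 15 rows have distinct {Title, Publisher, Author} values, so {Title, Publisher, Author} → (all attributes) holds and {Title, Publisher, Author} is a superkey.

Yes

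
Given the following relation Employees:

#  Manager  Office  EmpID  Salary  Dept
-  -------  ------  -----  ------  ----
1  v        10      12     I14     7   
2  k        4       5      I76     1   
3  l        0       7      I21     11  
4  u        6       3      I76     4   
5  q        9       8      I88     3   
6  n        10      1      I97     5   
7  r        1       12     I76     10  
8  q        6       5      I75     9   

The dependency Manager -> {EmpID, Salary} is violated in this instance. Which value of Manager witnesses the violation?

q

Manager=v: row 1 → {EmpID,Salary} = (12, I14) ✓
Manager=k: row 2 → {EmpID,Salary} = (5, I76) ✓
Manager=l: row 3 → {EmpID,Salary} = (7, I21) ✓
Manager=u: row 4 → {EmpID,Salary} = (3, I76) ✓
Manager=q: rows 5, 8 → {EmpID,Salary} takes values {(8, I88), (5, I75)} — violation
Manager=n: row 6 → {EmpID,Salary} = (1, I97) ✓
Manager=r: row 7 → {EmpID,Salary} = (12, I76) ✓
The only Manager value with inconsistent RHS is Manager=q.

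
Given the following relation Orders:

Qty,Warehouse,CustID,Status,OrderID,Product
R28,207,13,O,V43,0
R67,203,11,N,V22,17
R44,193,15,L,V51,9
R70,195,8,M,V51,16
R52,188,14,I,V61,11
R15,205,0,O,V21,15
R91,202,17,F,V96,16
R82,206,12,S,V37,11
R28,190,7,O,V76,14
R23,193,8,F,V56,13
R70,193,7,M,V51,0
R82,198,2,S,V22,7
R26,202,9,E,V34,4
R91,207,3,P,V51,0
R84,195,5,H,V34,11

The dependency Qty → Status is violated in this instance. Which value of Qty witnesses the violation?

R91

Qty=R28: 2 rows → Status = O, O ✓
Qty=R67: 1 row → Status = N ✓
Qty=R44: 1 row → Status = L ✓
Qty=R70: 2 rows → Status = M, M ✓
Qty=R52: 1 row → Status = I ✓
Qty=R15: 1 row → Status = O ✓
Qty=R91: 2 rows → Status takes values {F, P} — violation
Qty=R82: 2 rows → Status = S, S ✓
Qty=R23: 1 row → Status = F ✓
Qty=R26: 1 row → Status = E ✓
Qty=R84: 1 row → Status = H ✓
The only Qty value with inconsistent Status is Qty=R91.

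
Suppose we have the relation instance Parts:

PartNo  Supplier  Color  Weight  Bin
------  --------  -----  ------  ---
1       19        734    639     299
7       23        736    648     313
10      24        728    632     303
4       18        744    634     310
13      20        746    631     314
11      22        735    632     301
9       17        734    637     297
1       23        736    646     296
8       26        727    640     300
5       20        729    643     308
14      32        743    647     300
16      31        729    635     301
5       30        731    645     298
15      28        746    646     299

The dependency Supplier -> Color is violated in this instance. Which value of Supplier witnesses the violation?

Supplier=19: 1 row → Color = 734 ✓
Supplier=23: 2 rows → Color = 736, 736 ✓
Supplier=24: 1 row → Color = 728 ✓
Supplier=18: 1 row → Color = 744 ✓
Supplier=20: 2 rows → Color takes values {746, 729} — violation
Supplier=22: 1 row → Color = 735 ✓
Supplier=17: 1 row → Color = 734 ✓
Supplier=26: 1 row → Color = 727 ✓
Supplier=32: 1 row → Color = 743 ✓
Supplier=31: 1 row → Color = 729 ✓
Supplier=30: 1 row → Color = 731 ✓
Supplier=28: 1 row → Color = 746 ✓
The only Supplier value with inconsistent Color is Supplier=20.

20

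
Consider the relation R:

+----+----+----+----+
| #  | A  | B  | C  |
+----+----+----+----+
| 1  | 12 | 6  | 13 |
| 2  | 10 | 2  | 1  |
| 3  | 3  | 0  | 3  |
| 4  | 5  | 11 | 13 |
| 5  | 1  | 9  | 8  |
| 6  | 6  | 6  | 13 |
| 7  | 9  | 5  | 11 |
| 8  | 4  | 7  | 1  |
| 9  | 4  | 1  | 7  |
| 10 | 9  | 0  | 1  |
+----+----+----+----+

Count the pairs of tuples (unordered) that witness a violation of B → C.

1

B=6: all 2 rows agree on C — 0 pairs.
B=0: violating pairs (3,10) — 1 pair.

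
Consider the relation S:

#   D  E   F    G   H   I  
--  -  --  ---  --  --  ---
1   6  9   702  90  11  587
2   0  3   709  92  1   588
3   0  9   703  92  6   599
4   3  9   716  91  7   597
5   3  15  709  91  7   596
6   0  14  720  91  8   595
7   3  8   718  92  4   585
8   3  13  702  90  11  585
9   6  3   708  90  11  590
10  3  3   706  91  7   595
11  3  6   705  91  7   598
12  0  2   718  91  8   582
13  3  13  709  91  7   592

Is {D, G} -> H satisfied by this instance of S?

(D=6, G=90): rows 1, 9 → H = 11, 11 ✓
(D=0, G=92): rows 2, 3 → H takes values {1, 6} — violation
(D=3, G=91): rows 4, 5, 10, 11, 13 → H = 7, 7, 7, 7, 7 ✓
(D=0, G=91): rows 6, 12 → H = 8, 8 ✓
(D=3, G=92): row 7 → H = 4 ✓
(D=3, G=90): row 8 → H = 11 ✓
Two rows agree on {D, G} but differ on H, so {D, G} -> H does not hold.

No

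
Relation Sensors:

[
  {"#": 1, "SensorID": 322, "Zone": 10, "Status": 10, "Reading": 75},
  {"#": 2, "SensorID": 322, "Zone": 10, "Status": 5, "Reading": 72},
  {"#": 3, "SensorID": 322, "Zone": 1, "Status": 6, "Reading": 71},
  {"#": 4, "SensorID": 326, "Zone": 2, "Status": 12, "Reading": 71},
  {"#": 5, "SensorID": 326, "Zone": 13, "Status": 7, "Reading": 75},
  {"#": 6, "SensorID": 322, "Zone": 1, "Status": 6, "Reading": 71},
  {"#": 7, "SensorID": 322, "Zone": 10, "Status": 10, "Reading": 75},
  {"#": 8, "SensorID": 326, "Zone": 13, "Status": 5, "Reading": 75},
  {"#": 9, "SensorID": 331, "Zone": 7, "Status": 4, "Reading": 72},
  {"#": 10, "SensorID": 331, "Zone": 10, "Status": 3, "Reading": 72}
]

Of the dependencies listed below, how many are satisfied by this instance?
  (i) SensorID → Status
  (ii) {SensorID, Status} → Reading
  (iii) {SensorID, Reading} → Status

(i) SensorID → Status: SensorID=322: rows 1, 2, 3, 6, 7 → Status takes values {10, 5, 6} — violation; SensorID=326: rows 4, 5, 8 → Status takes values {12, 7, 5} — violation; SensorID=331: rows 9, 10 → Status takes values {4, 3} — violation — fails.
(ii) {SensorID, Status} → Reading: every LHS value maps to a single RHS value — holds.
(iii) {SensorID, Reading} → Status: (SensorID=326, Reading=75): rows 5, 8 → Status takes values {7, 5} — violation; (SensorID=331, Reading=72): rows 9, 10 → Status takes values {4, 3} — violation — fails.
1 of the 3 dependencies holds.

1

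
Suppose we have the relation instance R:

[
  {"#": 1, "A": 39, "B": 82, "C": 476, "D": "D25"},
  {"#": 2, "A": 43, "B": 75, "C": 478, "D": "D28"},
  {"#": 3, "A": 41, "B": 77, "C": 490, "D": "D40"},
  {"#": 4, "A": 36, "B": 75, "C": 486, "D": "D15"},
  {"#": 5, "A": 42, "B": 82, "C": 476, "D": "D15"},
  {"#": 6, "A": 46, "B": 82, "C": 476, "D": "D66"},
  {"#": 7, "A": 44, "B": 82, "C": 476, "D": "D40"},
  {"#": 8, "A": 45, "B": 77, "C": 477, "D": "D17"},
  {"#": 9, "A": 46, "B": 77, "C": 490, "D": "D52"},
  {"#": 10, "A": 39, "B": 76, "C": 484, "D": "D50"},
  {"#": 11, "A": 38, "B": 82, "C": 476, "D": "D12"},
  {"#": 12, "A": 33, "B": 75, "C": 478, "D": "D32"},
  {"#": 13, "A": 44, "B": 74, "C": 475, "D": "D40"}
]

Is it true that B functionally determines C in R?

No

B=82: rows 1, 5, 6, 7, 11 → C = 476, 476, 476, 476, 476 ✓
B=75: rows 2, 4, 12 → C takes values {478, 486} — violation
B=77: rows 3, 8, 9 → C takes values {490, 477} — violation
B=76: row 10 → C = 484 ✓
B=74: row 13 → C = 475 ✓
Two rows agree on B but differ on C, so B → C does not hold.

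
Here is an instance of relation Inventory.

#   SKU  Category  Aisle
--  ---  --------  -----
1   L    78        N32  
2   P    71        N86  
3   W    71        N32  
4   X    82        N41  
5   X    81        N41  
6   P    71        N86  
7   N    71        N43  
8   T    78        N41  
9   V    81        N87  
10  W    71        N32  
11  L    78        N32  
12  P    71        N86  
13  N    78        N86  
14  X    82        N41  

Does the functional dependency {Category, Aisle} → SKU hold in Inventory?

(Category=78, Aisle=N32): rows 1, 11 → SKU = L, L ✓
(Category=71, Aisle=N86): rows 2, 6, 12 → SKU = P, P, P ✓
(Category=71, Aisle=N32): rows 3, 10 → SKU = W, W ✓
(Category=82, Aisle=N41): rows 4, 14 → SKU = X, X ✓
(Category=81, Aisle=N41): row 5 → SKU = X ✓
(Category=71, Aisle=N43): row 7 → SKU = N ✓
(Category=78, Aisle=N41): row 8 → SKU = T ✓
(Category=81, Aisle=N87): row 9 → SKU = V ✓
(Category=78, Aisle=N86): row 13 → SKU = N ✓
Every {Category, Aisle} value is associated with a single SKU value, so {Category, Aisle} → SKU holds.

Yes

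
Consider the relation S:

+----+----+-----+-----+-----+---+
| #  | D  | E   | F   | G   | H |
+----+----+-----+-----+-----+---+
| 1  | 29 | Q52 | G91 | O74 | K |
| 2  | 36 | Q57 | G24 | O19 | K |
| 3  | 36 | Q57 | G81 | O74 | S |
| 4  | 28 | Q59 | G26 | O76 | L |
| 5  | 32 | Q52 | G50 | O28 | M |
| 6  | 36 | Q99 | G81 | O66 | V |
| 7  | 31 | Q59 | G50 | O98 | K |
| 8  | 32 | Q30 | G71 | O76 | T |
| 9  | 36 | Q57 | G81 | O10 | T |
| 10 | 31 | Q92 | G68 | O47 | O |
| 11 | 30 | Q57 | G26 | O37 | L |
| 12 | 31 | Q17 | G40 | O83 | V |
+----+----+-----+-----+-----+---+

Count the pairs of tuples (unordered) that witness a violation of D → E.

D=36: violating pairs (2,6), (3,6), (6,9) — 3 pairs.
D=32: violating pairs (5,8) — 1 pair.
D=31: violating pairs (7,10), (7,12), (10,12) — 3 pairs.

7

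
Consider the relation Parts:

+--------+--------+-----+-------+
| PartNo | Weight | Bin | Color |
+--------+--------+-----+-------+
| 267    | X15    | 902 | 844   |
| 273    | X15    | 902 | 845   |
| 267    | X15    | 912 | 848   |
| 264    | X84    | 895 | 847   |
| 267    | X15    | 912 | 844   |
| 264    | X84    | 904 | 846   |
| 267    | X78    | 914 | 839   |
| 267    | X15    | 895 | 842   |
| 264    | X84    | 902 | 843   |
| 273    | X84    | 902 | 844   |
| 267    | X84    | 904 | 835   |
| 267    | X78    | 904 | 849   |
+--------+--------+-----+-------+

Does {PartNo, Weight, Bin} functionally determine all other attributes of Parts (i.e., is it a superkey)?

Two distinct rows share (PartNo=267, Weight=X15, Bin=912), so {PartNo, Weight, Bin} does not determine every attribute — not a superkey.

No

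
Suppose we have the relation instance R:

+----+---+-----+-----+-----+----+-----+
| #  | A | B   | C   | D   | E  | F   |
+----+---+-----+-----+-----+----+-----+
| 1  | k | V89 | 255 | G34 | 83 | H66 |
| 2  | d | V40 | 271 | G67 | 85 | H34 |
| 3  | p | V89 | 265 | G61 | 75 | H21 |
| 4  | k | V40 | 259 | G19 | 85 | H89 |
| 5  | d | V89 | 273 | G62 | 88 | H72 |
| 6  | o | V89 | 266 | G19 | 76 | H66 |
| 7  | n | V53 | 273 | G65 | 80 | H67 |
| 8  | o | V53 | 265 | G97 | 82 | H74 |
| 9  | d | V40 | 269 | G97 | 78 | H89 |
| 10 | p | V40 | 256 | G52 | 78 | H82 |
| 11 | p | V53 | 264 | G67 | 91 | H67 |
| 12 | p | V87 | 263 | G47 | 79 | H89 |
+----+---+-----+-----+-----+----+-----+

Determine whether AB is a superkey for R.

Rows 2 and 9 have the same AB value (A=d, B=V40) but are distinct tuples, so AB does not determine every attribute — not a superkey.

No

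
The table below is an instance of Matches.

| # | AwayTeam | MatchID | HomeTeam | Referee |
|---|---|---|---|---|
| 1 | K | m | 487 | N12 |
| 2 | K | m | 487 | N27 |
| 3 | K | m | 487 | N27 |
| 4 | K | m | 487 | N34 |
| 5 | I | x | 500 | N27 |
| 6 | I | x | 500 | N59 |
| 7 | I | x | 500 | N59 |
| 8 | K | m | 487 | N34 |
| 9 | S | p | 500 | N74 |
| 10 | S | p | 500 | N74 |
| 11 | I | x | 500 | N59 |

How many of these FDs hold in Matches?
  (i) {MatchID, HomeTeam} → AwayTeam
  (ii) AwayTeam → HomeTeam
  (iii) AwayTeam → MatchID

3

(i) {MatchID, HomeTeam} → AwayTeam: every LHS value maps to a single RHS value — holds.
(ii) AwayTeam → HomeTeam: every LHS value maps to a single RHS value — holds.
(iii) AwayTeam → MatchID: every LHS value maps to a single RHS value — holds.
3 of the 3 dependencies hold.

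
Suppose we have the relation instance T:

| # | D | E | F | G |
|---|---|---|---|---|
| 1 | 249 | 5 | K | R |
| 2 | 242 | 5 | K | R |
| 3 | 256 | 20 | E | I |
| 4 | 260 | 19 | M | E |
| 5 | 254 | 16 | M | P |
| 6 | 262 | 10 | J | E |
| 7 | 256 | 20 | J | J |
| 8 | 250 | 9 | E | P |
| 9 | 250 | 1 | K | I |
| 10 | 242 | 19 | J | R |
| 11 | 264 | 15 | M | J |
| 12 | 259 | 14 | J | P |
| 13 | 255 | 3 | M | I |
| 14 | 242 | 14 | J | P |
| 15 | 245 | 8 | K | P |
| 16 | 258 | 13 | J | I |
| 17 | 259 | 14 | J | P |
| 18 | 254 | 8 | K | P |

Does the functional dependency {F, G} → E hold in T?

Yes

(F=K, G=R): rows 1, 2 → E = 5, 5 ✓
(F=E, G=I): row 3 → E = 20 ✓
(F=M, G=E): row 4 → E = 19 ✓
(F=M, G=P): row 5 → E = 16 ✓
(F=J, G=E): row 6 → E = 10 ✓
(F=J, G=J): row 7 → E = 20 ✓
(F=E, G=P): row 8 → E = 9 ✓
(F=K, G=I): row 9 → E = 1 ✓
(F=J, G=R): row 10 → E = 19 ✓
(F=M, G=J): row 11 → E = 15 ✓
(F=J, G=P): rows 12, 14, 17 → E = 14, 14, 14 ✓
(F=M, G=I): row 13 → E = 3 ✓
(F=K, G=P): rows 15, 18 → E = 8, 8 ✓
(F=J, G=I): row 16 → E = 13 ✓
Every {F, G} value is associated with a single E value, so {F, G} → E holds.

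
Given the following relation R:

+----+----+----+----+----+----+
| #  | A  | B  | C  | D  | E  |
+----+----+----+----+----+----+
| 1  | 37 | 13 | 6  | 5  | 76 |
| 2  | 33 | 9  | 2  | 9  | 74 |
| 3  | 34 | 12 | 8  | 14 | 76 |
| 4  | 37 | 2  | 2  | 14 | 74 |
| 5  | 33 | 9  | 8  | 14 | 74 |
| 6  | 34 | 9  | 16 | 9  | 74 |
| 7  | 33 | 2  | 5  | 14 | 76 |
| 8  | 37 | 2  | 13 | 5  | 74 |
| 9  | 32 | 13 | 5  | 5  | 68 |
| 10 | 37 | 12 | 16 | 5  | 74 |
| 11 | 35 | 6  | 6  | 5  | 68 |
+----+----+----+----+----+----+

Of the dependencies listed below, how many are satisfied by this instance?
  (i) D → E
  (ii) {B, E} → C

0

(i) D → E: D=5: rows 1, 8, 9, 10, 11 → E takes values {76, 74, 68} — violation; D=14: rows 3, 4, 5, 7 → E takes values {76, 74} — violation — fails.
(ii) {B, E} → C: (B=9, E=74): rows 2, 5, 6 → C takes values {2, 8, 16} — violation; (B=2, E=74): rows 4, 8 → C takes values {2, 13} — violation — fails.
None of the 2 dependencies hold.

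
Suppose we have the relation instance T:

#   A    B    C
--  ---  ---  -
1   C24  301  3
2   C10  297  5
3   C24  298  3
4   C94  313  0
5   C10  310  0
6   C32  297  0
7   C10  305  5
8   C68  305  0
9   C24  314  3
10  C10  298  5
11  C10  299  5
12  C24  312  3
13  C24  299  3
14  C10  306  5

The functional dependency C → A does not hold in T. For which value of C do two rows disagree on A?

C=3: rows 1, 3, 9, 12, 13 → A = C24, C24, C24, C24, C24 ✓
C=5: rows 2, 7, 10, 11, 14 → A = C10, C10, C10, C10, C10 ✓
C=0: rows 4, 5, 6, 8 → A takes values {C94, C10, C32, C68} — violation
The only C value with inconsistent A is C=0.

0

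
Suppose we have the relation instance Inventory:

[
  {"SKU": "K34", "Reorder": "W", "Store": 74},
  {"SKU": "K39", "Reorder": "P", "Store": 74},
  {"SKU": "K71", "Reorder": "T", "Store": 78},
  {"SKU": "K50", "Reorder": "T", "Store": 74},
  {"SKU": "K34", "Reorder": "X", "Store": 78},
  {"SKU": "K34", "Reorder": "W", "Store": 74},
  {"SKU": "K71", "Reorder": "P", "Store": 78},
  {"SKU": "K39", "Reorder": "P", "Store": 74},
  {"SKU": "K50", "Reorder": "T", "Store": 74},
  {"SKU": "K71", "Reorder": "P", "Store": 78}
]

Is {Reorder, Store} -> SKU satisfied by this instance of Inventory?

(Reorder=W, Store=74): 2 rows → SKU = K34, K34 ✓
(Reorder=P, Store=74): 2 rows → SKU = K39, K39 ✓
(Reorder=T, Store=78): 1 row → SKU = K71 ✓
(Reorder=T, Store=74): 2 rows → SKU = K50, K50 ✓
(Reorder=X, Store=78): 1 row → SKU = K34 ✓
(Reorder=P, Store=78): 2 rows → SKU = K71, K71 ✓
Every {Reorder, Store} value is associated with a single SKU value, so {Reorder, Store} -> SKU holds.

Yes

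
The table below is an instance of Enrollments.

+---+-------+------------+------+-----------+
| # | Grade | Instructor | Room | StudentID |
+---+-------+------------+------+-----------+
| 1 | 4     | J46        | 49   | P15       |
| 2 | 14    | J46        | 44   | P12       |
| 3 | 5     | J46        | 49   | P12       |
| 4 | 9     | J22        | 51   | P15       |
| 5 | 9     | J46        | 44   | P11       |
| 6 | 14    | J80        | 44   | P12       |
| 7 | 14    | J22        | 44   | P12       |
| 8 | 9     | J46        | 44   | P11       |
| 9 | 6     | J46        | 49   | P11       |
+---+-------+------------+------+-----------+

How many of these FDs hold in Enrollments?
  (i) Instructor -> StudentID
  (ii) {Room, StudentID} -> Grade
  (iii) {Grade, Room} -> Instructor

(i) Instructor -> StudentID: Instructor=J46: rows 1, 2, 3, 5, 8, 9 → StudentID takes values {P15, P12, P11} — violation; Instructor=J22: rows 4, 7 → StudentID takes values {P15, P12} — violation — fails.
(ii) {Room, StudentID} -> Grade: every LHS value maps to a single RHS value — holds.
(iii) {Grade, Room} -> Instructor: (Grade=14, Room=44): rows 2, 6, 7 → Instructor takes values {J46, J80, J22} — violation — fails.
1 of the 3 dependencies holds.

1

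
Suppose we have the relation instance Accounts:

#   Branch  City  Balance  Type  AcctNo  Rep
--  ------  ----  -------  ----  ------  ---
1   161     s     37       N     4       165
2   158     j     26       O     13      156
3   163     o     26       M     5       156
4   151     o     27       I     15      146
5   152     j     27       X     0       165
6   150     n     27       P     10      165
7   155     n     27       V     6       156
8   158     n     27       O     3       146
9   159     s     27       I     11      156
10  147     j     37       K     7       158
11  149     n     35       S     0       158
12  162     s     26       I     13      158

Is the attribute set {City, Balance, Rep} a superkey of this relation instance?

All 12 rows have distinct {City, Balance, Rep} values, so {City, Balance, Rep} → (all attributes) holds and {City, Balance, Rep} is a superkey.

Yes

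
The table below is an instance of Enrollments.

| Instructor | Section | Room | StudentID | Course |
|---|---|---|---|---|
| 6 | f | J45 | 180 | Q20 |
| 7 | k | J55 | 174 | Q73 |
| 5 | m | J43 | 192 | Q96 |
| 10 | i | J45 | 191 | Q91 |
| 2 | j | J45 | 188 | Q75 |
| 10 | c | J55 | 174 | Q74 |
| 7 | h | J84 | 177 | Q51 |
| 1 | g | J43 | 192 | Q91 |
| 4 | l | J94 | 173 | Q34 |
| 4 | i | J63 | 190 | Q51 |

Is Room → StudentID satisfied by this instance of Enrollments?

No

Room=J45: 3 rows → StudentID takes values {180, 191, 188} — violation
Room=J55: 2 rows → StudentID = 174, 174 ✓
Room=J43: 2 rows → StudentID = 192, 192 ✓
Room=J84: 1 row → StudentID = 177 ✓
Room=J94: 1 row → StudentID = 173 ✓
Room=J63: 1 row → StudentID = 190 ✓
Two rows agree on Room but differ on StudentID, so Room → StudentID does not hold.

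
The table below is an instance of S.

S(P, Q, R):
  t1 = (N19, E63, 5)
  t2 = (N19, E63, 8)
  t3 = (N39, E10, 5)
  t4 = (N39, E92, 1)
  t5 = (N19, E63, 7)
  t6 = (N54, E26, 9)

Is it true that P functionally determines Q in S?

No

P=N19: rows 1, 2, 5 → Q = E63, E63, E63 ✓
P=N39: rows 3, 4 → Q takes values {E10, E92} — violation
P=N54: row 6 → Q = E26 ✓
Two rows agree on P but differ on Q, so P → Q does not hold.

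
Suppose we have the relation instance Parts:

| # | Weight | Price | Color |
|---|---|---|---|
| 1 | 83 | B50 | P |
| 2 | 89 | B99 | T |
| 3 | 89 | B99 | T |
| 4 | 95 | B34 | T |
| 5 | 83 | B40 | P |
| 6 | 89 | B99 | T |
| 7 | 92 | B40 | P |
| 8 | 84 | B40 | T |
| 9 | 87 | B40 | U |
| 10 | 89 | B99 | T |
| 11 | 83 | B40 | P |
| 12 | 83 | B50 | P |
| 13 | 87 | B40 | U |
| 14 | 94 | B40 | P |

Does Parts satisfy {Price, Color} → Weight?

No

(Price=B50, Color=P): rows 1, 12 → Weight = 83, 83 ✓
(Price=B99, Color=T): rows 2, 3, 6, 10 → Weight = 89, 89, 89, 89 ✓
(Price=B34, Color=T): row 4 → Weight = 95 ✓
(Price=B40, Color=P): rows 5, 7, 11, 14 → Weight takes values {83, 92, 94} — violation
(Price=B40, Color=T): row 8 → Weight = 84 ✓
(Price=B40, Color=U): rows 9, 13 → Weight = 87, 87 ✓
Two rows agree on {Price, Color} but differ on Weight, so {Price, Color} → Weight does not hold.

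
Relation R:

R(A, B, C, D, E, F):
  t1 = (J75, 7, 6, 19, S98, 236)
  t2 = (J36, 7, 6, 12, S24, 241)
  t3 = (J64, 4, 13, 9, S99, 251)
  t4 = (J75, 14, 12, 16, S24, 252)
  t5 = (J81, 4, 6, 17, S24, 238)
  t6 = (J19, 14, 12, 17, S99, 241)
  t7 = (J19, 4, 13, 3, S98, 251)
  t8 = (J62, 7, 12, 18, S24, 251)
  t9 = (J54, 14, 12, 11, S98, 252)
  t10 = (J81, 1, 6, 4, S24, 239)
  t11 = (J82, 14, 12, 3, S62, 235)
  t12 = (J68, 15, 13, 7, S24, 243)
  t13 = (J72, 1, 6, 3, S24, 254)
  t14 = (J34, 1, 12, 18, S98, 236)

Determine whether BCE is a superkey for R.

Rows 10 and 13 have the same BCE value (B=1, C=6, E=S24) but are distinct tuples, so BCE does not determine every attribute — not a superkey.

No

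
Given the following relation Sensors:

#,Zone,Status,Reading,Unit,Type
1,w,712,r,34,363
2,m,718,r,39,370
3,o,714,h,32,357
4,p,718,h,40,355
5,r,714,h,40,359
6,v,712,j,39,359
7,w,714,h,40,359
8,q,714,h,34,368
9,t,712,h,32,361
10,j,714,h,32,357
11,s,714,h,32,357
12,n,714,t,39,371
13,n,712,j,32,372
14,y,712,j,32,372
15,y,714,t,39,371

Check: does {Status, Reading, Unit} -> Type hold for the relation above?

(Status=712, Reading=r, Unit=34): row 1 → Type = 363 ✓
(Status=718, Reading=r, Unit=39): row 2 → Type = 370 ✓
(Status=714, Reading=h, Unit=32): rows 3, 10, 11 → Type = 357, 357, 357 ✓
(Status=718, Reading=h, Unit=40): row 4 → Type = 355 ✓
(Status=714, Reading=h, Unit=40): rows 5, 7 → Type = 359, 359 ✓
(Status=712, Reading=j, Unit=39): row 6 → Type = 359 ✓
(Status=714, Reading=h, Unit=34): row 8 → Type = 368 ✓
(Status=712, Reading=h, Unit=32): row 9 → Type = 361 ✓
(Status=714, Reading=t, Unit=39): rows 12, 15 → Type = 371, 371 ✓
(Status=712, Reading=j, Unit=32): rows 13, 14 → Type = 372, 372 ✓
Every {Status, Reading, Unit} value is associated with a single Type value, so {Status, Reading, Unit} -> Type holds.

Yes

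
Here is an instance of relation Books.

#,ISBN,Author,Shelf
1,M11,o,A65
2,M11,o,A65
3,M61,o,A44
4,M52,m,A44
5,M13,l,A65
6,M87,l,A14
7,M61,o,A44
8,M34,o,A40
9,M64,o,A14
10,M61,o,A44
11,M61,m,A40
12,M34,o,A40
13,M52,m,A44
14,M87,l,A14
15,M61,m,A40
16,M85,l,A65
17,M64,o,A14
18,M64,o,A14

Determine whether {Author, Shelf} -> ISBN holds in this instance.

No

(Author=o, Shelf=A65): rows 1, 2 → ISBN = M11, M11 ✓
(Author=o, Shelf=A44): rows 3, 7, 10 → ISBN = M61, M61, M61 ✓
(Author=m, Shelf=A44): rows 4, 13 → ISBN = M52, M52 ✓
(Author=l, Shelf=A65): rows 5, 16 → ISBN takes values {M13, M85} — violation
(Author=l, Shelf=A14): rows 6, 14 → ISBN = M87, M87 ✓
(Author=o, Shelf=A40): rows 8, 12 → ISBN = M34, M34 ✓
(Author=o, Shelf=A14): rows 9, 17, 18 → ISBN = M64, M64, M64 ✓
(Author=m, Shelf=A40): rows 11, 15 → ISBN = M61, M61 ✓
Two rows agree on {Author, Shelf} but differ on ISBN, so {Author, Shelf} -> ISBN does not hold.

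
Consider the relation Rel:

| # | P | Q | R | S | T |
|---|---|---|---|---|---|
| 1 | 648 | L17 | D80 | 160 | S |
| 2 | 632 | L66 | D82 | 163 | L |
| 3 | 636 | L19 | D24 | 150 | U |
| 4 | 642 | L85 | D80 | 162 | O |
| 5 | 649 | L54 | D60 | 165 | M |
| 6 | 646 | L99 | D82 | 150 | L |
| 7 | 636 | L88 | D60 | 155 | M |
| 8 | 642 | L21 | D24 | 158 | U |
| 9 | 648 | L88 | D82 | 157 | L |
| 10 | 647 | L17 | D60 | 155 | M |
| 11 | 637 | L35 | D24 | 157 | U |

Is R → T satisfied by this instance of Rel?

R=D80: rows 1, 4 → T takes values {S, O} — violation
R=D82: rows 2, 6, 9 → T = L, L, L ✓
R=D24: rows 3, 8, 11 → T = U, U, U ✓
R=D60: rows 5, 7, 10 → T = M, M, M ✓
Two rows agree on R but differ on T, so R → T does not hold.

No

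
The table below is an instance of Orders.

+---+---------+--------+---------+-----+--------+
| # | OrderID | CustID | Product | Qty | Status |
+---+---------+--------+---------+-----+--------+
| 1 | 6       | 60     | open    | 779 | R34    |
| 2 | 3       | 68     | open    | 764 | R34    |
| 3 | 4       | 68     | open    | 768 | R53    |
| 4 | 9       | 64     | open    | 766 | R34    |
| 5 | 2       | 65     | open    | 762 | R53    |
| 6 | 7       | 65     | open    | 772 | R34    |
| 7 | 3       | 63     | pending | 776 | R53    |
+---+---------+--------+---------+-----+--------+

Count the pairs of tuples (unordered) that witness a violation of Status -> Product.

2

Status=R34: all 4 rows agree on Product — 0 pairs.
Status=R53: violating pairs (3,7), (5,7) — 2 pairs.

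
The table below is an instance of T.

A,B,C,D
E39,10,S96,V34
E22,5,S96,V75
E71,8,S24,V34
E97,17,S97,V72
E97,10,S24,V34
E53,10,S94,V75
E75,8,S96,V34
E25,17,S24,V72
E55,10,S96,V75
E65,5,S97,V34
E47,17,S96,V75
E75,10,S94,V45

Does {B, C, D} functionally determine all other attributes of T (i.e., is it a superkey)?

All 12 rows have distinct {B, C, D} values, so {B, C, D} → (all attributes) holds and {B, C, D} is a superkey.

Yes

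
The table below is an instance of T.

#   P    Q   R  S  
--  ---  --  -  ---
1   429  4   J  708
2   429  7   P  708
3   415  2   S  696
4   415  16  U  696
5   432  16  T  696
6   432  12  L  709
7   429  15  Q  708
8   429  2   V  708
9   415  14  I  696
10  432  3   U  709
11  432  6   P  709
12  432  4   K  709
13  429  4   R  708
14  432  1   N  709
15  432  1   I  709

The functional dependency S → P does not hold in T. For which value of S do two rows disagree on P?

S=708: rows 1, 2, 7, 8, 13 → P = 429, 429, 429, 429, 429 ✓
S=696: rows 3, 4, 5, 9 → P takes values {415, 432} — violation
S=709: rows 6, 10, 11, 12, 14, 15 → P = 432, 432, 432, 432, 432, 432 ✓
The only S value with inconsistent P is S=696.

696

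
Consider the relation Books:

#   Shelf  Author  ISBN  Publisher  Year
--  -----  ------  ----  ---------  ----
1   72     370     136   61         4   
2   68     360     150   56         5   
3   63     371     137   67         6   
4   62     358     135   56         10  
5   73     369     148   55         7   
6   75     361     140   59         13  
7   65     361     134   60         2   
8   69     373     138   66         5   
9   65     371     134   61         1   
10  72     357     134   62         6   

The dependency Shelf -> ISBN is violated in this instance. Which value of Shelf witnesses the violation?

72

Shelf=72: rows 1, 10 → ISBN takes values {136, 134} — violation
Shelf=68: row 2 → ISBN = 150 ✓
Shelf=63: row 3 → ISBN = 137 ✓
Shelf=62: row 4 → ISBN = 135 ✓
Shelf=73: row 5 → ISBN = 148 ✓
Shelf=75: row 6 → ISBN = 140 ✓
Shelf=65: rows 7, 9 → ISBN = 134, 134 ✓
Shelf=69: row 8 → ISBN = 138 ✓
The only Shelf value with inconsistent ISBN is Shelf=72.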